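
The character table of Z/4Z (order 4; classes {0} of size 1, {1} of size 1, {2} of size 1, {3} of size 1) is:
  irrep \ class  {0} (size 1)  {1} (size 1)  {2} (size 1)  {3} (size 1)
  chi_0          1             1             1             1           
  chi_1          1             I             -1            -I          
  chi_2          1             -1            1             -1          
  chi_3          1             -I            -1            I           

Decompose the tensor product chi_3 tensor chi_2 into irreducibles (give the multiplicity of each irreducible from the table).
chi_3 tensor chi_2 = chi_1 (all other irreducibles have multiplicity 0).

Proof sketch: The character of a tensor product is the pointwise product (chi_3 * chi_2)(C) = chi_3(C) * chi_2(C):
  {0}: (1)*(1), {1}: (-I)*(-1), {2}: (-1)*(1), {3}: (I)*(-1)
so (chi_3 * chi_2) takes values
  {0} -> 1, {1} -> I, {2} -> -1, {3} -> -I.
Now take the inner product of this character with each irreducible chi from the table, <chi_3*chi_2, chi> = (1/4) sum_C |C| (chi_3*chi_2)(C) conj(chi(C)):
  <chi_3*chi_2, chi_0> = (1/4)[1*(1)*conj(1) + 1*(I)*conj(1) + 1*(-1)*conj(1) + 1*(-I)*conj(1)]
      = (1/4)[(1) + (I) + (-1) + (-I)] = 0/4 = 0
  <chi_3*chi_2, chi_1> = (1/4)[1*(1)*conj(1) + 1*(I)*conj(I) + 1*(-1)*conj(-1) + 1*(-I)*conj(-I)]
      = (1/4)[(1) + (1) + (1) + (1)] = 4/4 = 1
  <chi_3*chi_2, chi_2> = (1/4)[1*(1)*conj(1) + 1*(I)*conj(-1) + 1*(-1)*conj(1) + 1*(-I)*conj(-1)]
      = (1/4)[(1) + (-I) + (-1) + (I)] = 0/4 = 0
  <chi_3*chi_2, chi_3> = (1/4)[1*(1)*conj(1) + 1*(I)*conj(-I) + 1*(-1)*conj(-1) + 1*(-I)*conj(I)]
      = (1/4)[(1) + (-1) + (1) + (-1)] = 0/4 = 0
(Exp terms are combined using exp(i*s)*conj(exp(i*t)) = exp(i*(s-t)), and sums of them are collapsed using the identity that for every m > 1 the m distinct m-th roots of unity sum to 0, e.g. 1 + exp(2*I*pi/3) + exp(-2*I*pi/3) = 0.)
Hence the multiplicities are chi_1: 1. Dimension check: dim(chi_3)*dim(chi_2) = 1*1 = 1 and sum (mult * dim) = 1*1 = 1.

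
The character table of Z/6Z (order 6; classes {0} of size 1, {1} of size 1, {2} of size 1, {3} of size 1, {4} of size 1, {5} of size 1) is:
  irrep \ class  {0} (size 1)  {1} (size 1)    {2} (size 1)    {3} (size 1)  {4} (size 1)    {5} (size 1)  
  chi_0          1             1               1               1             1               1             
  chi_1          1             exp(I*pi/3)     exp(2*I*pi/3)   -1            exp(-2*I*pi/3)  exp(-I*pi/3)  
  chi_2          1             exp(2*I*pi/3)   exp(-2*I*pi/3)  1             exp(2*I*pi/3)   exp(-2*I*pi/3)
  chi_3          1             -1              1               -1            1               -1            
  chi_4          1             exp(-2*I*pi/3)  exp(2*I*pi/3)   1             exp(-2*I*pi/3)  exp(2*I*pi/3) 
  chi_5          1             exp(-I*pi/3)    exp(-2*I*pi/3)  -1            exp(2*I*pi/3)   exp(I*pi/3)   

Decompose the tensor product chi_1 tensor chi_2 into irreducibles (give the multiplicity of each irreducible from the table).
chi_1 tensor chi_2 = chi_3 (all other irreducibles have multiplicity 0).

Explanation: The character of a tensor product is the pointwise product (chi_1 * chi_2)(C) = chi_1(C) * chi_2(C):
  {0}: (1)*(1), {1}: (exp(I*pi/3))*(exp(2*I*pi/3)), {2}: (exp(2*I*pi/3))*(exp(-2*I*pi/3)), {3}: (-1)*(1), {4}: (exp(-2*I*pi/3))*(exp(2*I*pi/3)), {5}: (exp(-I*pi/3))*(exp(-2*I*pi/3))
so (chi_1 * chi_2) takes values
  {0} -> 1, {1} -> -1, {2} -> 1, {3} -> -1, {4} -> 1, {5} -> -1.
Now take the inner product of this character with each irreducible chi from the table, <chi_1*chi_2, chi> = (1/6) sum_C |C| (chi_1*chi_2)(C) conj(chi(C)):
  <chi_1*chi_2, chi_0> = (1/6)[1*(1)*conj(1) + 1*(-1)*conj(1) + 1*(1)*conj(1) + 1*(-1)*conj(1) + 1*(1)*conj(1) + 1*(-1)*conj(1)]
      = (1/6)[(1) + (-1) + (1) + (-1) + (1) + (-1)] = 0/6 = 0
  <chi_1*chi_2, chi_1> = (1/6)[1*(1)*conj(1) + 1*(-1)*conj(exp(I*pi/3)) + 1*(1)*conj(exp(2*I*pi/3)) + 1*(-1)*conj(-1) + 1*(1)*conj(exp(-2*I*pi/3)) + 1*(-1)*conj(exp(-I*pi/3))]
      = (1/6)[(1) + (-exp(-I*pi/3)) + (exp(-2*I*pi/3)) + (1) + (exp(2*I*pi/3)) + (-exp(I*pi/3))] = 0/6 = 0
  <chi_1*chi_2, chi_2> = (1/6)[1*(1)*conj(1) + 1*(-1)*conj(exp(2*I*pi/3)) + 1*(1)*conj(exp(-2*I*pi/3)) + 1*(-1)*conj(1) + 1*(1)*conj(exp(2*I*pi/3)) + 1*(-1)*conj(exp(-2*I*pi/3))]
      = (1/6)[(1) + (-exp(-2*I*pi/3)) + (exp(2*I*pi/3)) + (-1) + (exp(-2*I*pi/3)) + (-exp(2*I*pi/3))] = 0/6 = 0
  <chi_1*chi_2, chi_3> = (1/6)[1*(1)*conj(1) + 1*(-1)*conj(-1) + 1*(1)*conj(1) + 1*(-1)*conj(-1) + 1*(1)*conj(1) + 1*(-1)*conj(-1)]
      = (1/6)[(1) + (1) + (1) + (1) + (1) + (1)] = 6/6 = 1
  <chi_1*chi_2, chi_4> = (1/6)[1*(1)*conj(1) + 1*(-1)*conj(exp(-2*I*pi/3)) + 1*(1)*conj(exp(2*I*pi/3)) + 1*(-1)*conj(1) + 1*(1)*conj(exp(-2*I*pi/3)) + 1*(-1)*conj(exp(2*I*pi/3))]
      = (1/6)[(1) + (-exp(2*I*pi/3)) + (exp(-2*I*pi/3)) + (-1) + (exp(2*I*pi/3)) + (-exp(-2*I*pi/3))] = 0/6 = 0
  <chi_1*chi_2, chi_5> = (1/6)[1*(1)*conj(1) + 1*(-1)*conj(exp(-I*pi/3)) + 1*(1)*conj(exp(-2*I*pi/3)) + 1*(-1)*conj(-1) + 1*(1)*conj(exp(2*I*pi/3)) + 1*(-1)*conj(exp(I*pi/3))]
      = (1/6)[(1) + (-exp(I*pi/3)) + (exp(2*I*pi/3)) + (1) + (exp(-2*I*pi/3)) + (-exp(-I*pi/3))] = 0/6 = 0
(Exp terms are combined using exp(i*s)*conj(exp(i*t)) = exp(i*(s-t)), and sums of them are collapsed using the identity that for every m > 1 the m distinct m-th roots of unity sum to 0, e.g. 1 + exp(2*I*pi/3) + exp(-2*I*pi/3) = 0.)
Hence the multiplicities are chi_3: 1. Dimension check: dim(chi_1)*dim(chi_2) = 1*1 = 1 and sum (mult * dim) = 1*1 = 1.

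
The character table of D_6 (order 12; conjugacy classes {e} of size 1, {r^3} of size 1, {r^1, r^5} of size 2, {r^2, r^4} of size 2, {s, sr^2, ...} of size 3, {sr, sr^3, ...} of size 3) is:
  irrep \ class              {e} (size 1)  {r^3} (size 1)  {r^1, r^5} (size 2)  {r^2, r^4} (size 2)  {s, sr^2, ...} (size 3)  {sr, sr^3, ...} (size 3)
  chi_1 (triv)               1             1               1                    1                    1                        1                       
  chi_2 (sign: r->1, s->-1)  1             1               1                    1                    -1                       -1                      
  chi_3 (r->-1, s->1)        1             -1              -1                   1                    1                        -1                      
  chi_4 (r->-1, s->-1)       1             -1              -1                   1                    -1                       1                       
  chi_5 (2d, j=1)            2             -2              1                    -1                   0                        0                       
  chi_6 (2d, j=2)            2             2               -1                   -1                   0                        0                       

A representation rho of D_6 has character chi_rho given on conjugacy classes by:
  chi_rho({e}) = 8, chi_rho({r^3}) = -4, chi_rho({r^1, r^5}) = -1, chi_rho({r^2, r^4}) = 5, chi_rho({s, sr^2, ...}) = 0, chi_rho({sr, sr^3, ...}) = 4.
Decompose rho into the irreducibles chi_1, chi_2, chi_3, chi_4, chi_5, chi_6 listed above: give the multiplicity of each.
Multiplicities: chi_1: 2, chi_2: 0, chi_3: 1, chi_4: 3, chi_5: 1, chi_6: 0.

Derivation: Use <chi_rho, chi> = (1/|G|) sum_C |C| * chi_rho(C) * conj(chi(C)) with |G| = 12 for each irreducible chi in the table:
  <chi_rho, chi_1> = (1/12)[1*(8)*conj(1) + 1*(-4)*conj(1) + 2*(-1)*conj(1) + 2*(5)*conj(1) + 3*(0)*conj(1) + 3*(4)*conj(1)]
      = (1/12)[(8) + (-4) + (-2) + (10) + (0) + (12)] = 24/12 = 2
  <chi_rho, chi_2> = (1/12)[1*(8)*conj(1) + 1*(-4)*conj(1) + 2*(-1)*conj(1) + 2*(5)*conj(1) + 3*(0)*conj(-1) + 3*(4)*conj(-1)]
      = (1/12)[(8) + (-4) + (-2) + (10) + (0) + (-12)] = 0/12 = 0
  <chi_rho, chi_3> = (1/12)[1*(8)*conj(1) + 1*(-4)*conj(-1) + 2*(-1)*conj(-1) + 2*(5)*conj(1) + 3*(0)*conj(1) + 3*(4)*conj(-1)]
      = (1/12)[(8) + (4) + (2) + (10) + (0) + (-12)] = 12/12 = 1
  <chi_rho, chi_4> = (1/12)[1*(8)*conj(1) + 1*(-4)*conj(-1) + 2*(-1)*conj(-1) + 2*(5)*conj(1) + 3*(0)*conj(-1) + 3*(4)*conj(1)]
      = (1/12)[(8) + (4) + (2) + (10) + (0) + (12)] = 36/12 = 3
  <chi_rho, chi_5> = (1/12)[1*(8)*conj(2) + 1*(-4)*conj(-2) + 2*(-1)*conj(1) + 2*(5)*conj(-1) + 3*(0)*conj(0) + 3*(4)*conj(0)]
      = (1/12)[(16) + (8) + (-2) + (-10) + (0) + (0)] = 12/12 = 1
  <chi_rho, chi_6> = (1/12)[1*(8)*conj(2) + 1*(-4)*conj(2) + 2*(-1)*conj(-1) + 2*(5)*conj(-1) + 3*(0)*conj(0) + 3*(4)*conj(0)]
      = (1/12)[(16) + (-8) + (2) + (-10) + (0) + (0)] = 0/12 = 0
Dimension check: dim(rho) = sum (mult * dim) = 2*1 + 0*1 + 1*1 + 3*1 + 1*2 + 0*2 = 8 = chi_rho(e) = 8.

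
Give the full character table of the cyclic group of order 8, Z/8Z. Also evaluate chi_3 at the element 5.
Character table of Z/8Z (irreps indexed chi_0,...,chi_7 with chi_k(m) = zeta_8^(k*m), zeta_8 = exp(2*pi*i/8)):
  irrep \ class  {0} (size 1)  {1} (size 1)    {2} (size 1)  {3} (size 1)    {4} (size 1)  {5} (size 1)    {6} (size 1)  {7} (size 1)  
  chi_0          1             1               1             1               1             1               1             1             
  chi_1          1             exp(I*pi/4)     I             exp(3*I*pi/4)   -1            exp(-3*I*pi/4)  -I            exp(-I*pi/4)  
  chi_2          1             I               -1            -I              1             I               -1            -I            
  chi_3          1             exp(3*I*pi/4)   -I            exp(I*pi/4)     -1            exp(-I*pi/4)    I             exp(-3*I*pi/4)
  chi_4          1             -1              1             -1              1             -1              1             -1            
  chi_5          1             exp(-3*I*pi/4)  I             exp(-I*pi/4)    -1            exp(I*pi/4)     -I            exp(3*I*pi/4) 
  chi_6          1             -I              -1            I               1             -I              -1            I             
  chi_7          1             exp(-I*pi/4)    -I            exp(-3*I*pi/4)  -1            exp(3*I*pi/4)   I             exp(I*pi/4)   

Spot check: chi_3(5) = zeta_8^(3*5) = zeta_8^15 = exp(-I*pi/4).

Explanation: Z/8Z is abelian, so all 8 irreducible complex representations are 1-dimensional. They are given by chi_k(m) = zeta_8^(k*m) for k = 0,...,7. Row orthogonality: sum_m chi_k(m) conj(chi_l(m)) = 8 * [k = l].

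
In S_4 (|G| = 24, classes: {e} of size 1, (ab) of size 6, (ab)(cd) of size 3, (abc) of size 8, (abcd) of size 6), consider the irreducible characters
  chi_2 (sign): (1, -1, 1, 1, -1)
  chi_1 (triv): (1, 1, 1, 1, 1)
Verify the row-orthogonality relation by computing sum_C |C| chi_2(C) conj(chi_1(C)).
Sum = 0; so <chi_2, chi_1> = 0 (distinct irreducibles are orthogonal).

Argument: Compute term by term over conjugacy classes (|C| * chi_2(C) * conj(chi_1(C))):
  1*(1)*conj(1) + 6*(-1)*conj(1) + 3*(1)*conj(1) + 8*(1)*conj(1) + 6*(-1)*conj(1)
  = (1) + (-6) + (3) + (8) + (-6)
  = 0.
Dividing by |G| = 24 gives 0/24 = 0, matching the row-orthogonality relation <chi_2, chi_1> = [chi_2 = chi_1].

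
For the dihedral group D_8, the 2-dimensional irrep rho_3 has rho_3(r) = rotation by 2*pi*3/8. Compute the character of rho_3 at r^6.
chi_{rho_3}(r^6) = 2*cos(2*pi*3*6/8) = 0

Derivation: rho_3(r^6) is rotation by angle 2*pi*3*6/8, whose trace is 2*cos(2*pi*3*6/8) = 0.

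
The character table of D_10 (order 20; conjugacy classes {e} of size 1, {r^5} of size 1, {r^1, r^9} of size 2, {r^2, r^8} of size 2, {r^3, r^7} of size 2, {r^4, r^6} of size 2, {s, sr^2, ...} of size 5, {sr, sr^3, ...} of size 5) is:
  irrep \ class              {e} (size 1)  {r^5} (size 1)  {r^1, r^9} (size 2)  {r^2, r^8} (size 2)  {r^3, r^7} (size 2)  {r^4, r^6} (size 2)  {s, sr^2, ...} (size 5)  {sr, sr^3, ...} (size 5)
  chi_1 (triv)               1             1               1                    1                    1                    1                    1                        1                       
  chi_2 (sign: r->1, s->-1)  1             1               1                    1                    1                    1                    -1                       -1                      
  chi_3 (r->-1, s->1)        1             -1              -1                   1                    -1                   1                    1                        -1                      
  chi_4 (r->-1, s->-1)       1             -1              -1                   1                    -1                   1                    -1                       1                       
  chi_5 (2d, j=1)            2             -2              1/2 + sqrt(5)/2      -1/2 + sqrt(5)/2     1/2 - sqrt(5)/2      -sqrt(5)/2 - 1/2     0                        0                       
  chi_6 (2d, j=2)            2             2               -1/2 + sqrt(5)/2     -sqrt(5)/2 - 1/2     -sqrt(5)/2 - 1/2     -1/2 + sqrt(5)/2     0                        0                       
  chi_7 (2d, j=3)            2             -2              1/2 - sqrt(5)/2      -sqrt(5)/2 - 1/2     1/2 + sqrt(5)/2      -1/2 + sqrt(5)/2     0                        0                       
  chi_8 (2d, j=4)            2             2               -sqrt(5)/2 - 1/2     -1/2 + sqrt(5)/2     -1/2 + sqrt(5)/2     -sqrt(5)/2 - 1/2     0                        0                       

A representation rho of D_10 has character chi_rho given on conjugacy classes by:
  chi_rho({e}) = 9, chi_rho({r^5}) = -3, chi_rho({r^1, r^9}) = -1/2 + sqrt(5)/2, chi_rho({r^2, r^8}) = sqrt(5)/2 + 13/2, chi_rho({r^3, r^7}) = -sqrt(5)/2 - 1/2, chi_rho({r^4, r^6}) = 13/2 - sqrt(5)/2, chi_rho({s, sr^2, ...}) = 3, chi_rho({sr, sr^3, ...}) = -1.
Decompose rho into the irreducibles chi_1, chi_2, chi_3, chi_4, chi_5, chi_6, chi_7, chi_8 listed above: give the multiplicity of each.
Multiplicities: chi_1: 2, chi_2: 1, chi_3: 3, chi_4: 1, chi_5: 1, chi_6: 0, chi_7: 0, chi_8: 0.

Use <chi_rho, chi> = (1/|G|) sum_C |C| * chi_rho(C) * conj(chi(C)) with |G| = 20 for each irreducible chi in the table:
  <chi_rho, chi_1> = (1/20)[1*(9)*conj(1) + 1*(-3)*conj(1) + 2*(-1/2 + sqrt(5)/2)*conj(1) + 2*(sqrt(5)/2 + 13/2)*conj(1) + 2*(-sqrt(5)/2 - 1/2)*conj(1) + 2*(13/2 - sqrt(5)/2)*conj(1) + 5*(3)*conj(1) + 5*(-1)*conj(1)]
      = (1/20)[(9) + (-3) + (-1 + sqrt(5)) + (sqrt(5) + 13) + (-sqrt(5) - 1) + (13 - sqrt(5)) + (15) + (-5)] = 40/20 = 2
  <chi_rho, chi_2> = (1/20)[1*(9)*conj(1) + 1*(-3)*conj(1) + 2*(-1/2 + sqrt(5)/2)*conj(1) + 2*(sqrt(5)/2 + 13/2)*conj(1) + 2*(-sqrt(5)/2 - 1/2)*conj(1) + 2*(13/2 - sqrt(5)/2)*conj(1) + 5*(3)*conj(-1) + 5*(-1)*conj(-1)]
      = (1/20)[(9) + (-3) + (-1 + sqrt(5)) + (sqrt(5) + 13) + (-sqrt(5) - 1) + (13 - sqrt(5)) + (-15) + (5)] = 20/20 = 1
  <chi_rho, chi_3> = (1/20)[1*(9)*conj(1) + 1*(-3)*conj(-1) + 2*(-1/2 + sqrt(5)/2)*conj(-1) + 2*(sqrt(5)/2 + 13/2)*conj(1) + 2*(-sqrt(5)/2 - 1/2)*conj(-1) + 2*(13/2 - sqrt(5)/2)*conj(1) + 5*(3)*conj(1) + 5*(-1)*conj(-1)]
      = (1/20)[(9) + (3) + (1 - sqrt(5)) + (sqrt(5) + 13) + (1 + sqrt(5)) + (13 - sqrt(5)) + (15) + (5)] = 60/20 = 3
  <chi_rho, chi_4> = (1/20)[1*(9)*conj(1) + 1*(-3)*conj(-1) + 2*(-1/2 + sqrt(5)/2)*conj(-1) + 2*(sqrt(5)/2 + 13/2)*conj(1) + 2*(-sqrt(5)/2 - 1/2)*conj(-1) + 2*(13/2 - sqrt(5)/2)*conj(1) + 5*(3)*conj(-1) + 5*(-1)*conj(1)]
      = (1/20)[(9) + (3) + (1 - sqrt(5)) + (sqrt(5) + 13) + (1 + sqrt(5)) + (13 - sqrt(5)) + (-15) + (-5)] = 20/20 = 1
  <chi_rho, chi_5> = (1/20)[1*(9)*conj(2) + 1*(-3)*conj(-2) + 2*(-1/2 + sqrt(5)/2)*conj(1/2 + sqrt(5)/2) + 2*(sqrt(5)/2 + 13/2)*conj(-1/2 + sqrt(5)/2) + 2*(-sqrt(5)/2 - 1/2)*conj(1/2 - sqrt(5)/2) + 2*(13/2 - sqrt(5)/2)*conj(-sqrt(5)/2 - 1/2) + 5*(3)*conj(0) + 5*(-1)*conj(0)]
      = (1/20)[(18) + (6) + (2) + (-4 + 6*sqrt(5)) + (2) + (-6*sqrt(5) - 4) + (0) + (0)] = 20/20 = 1
  <chi_rho, chi_6> = (1/20)[1*(9)*conj(2) + 1*(-3)*conj(2) + 2*(-1/2 + sqrt(5)/2)*conj(-1/2 + sqrt(5)/2) + 2*(sqrt(5)/2 + 13/2)*conj(-sqrt(5)/2 - 1/2) + 2*(-sqrt(5)/2 - 1/2)*conj(-sqrt(5)/2 - 1/2) + 2*(13/2 - sqrt(5)/2)*conj(-1/2 + sqrt(5)/2) + 5*(3)*conj(0) + 5*(-1)*conj(0)]
      = (1/20)[(18) + (-6) + (3 - sqrt(5)) + (-7*sqrt(5) - 9) + (sqrt(5) + 3) + (-9 + 7*sqrt(5)) + (0) + (0)] = 0/20 = 0
  <chi_rho, chi_7> = (1/20)[1*(9)*conj(2) + 1*(-3)*conj(-2) + 2*(-1/2 + sqrt(5)/2)*conj(1/2 - sqrt(5)/2) + 2*(sqrt(5)/2 + 13/2)*conj(-sqrt(5)/2 - 1/2) + 2*(-sqrt(5)/2 - 1/2)*conj(1/2 + sqrt(5)/2) + 2*(13/2 - sqrt(5)/2)*conj(-1/2 + sqrt(5)/2) + 5*(3)*conj(0) + 5*(-1)*conj(0)]
      = (1/20)[(18) + (6) + (-3 + sqrt(5)) + (-7*sqrt(5) - 9) + (-3 - sqrt(5)) + (-9 + 7*sqrt(5)) + (0) + (0)] = 0/20 = 0
  <chi_rho, chi_8> = (1/20)[1*(9)*conj(2) + 1*(-3)*conj(2) + 2*(-1/2 + sqrt(5)/2)*conj(-sqrt(5)/2 - 1/2) + 2*(sqrt(5)/2 + 13/2)*conj(-1/2 + sqrt(5)/2) + 2*(-sqrt(5)/2 - 1/2)*conj(-1/2 + sqrt(5)/2) + 2*(13/2 - sqrt(5)/2)*conj(-sqrt(5)/2 - 1/2) + 5*(3)*conj(0) + 5*(-1)*conj(0)]
      = (1/20)[(18) + (-6) + (-2) + (-4 + 6*sqrt(5)) + (-2) + (-6*sqrt(5) - 4) + (0) + (0)] = 0/20 = 0
Dimension check: dim(rho) = sum (mult * dim) = 2*1 + 1*1 + 3*1 + 1*1 + 1*2 + 0*2 + 0*2 + 0*2 = 9 = chi_rho(e) = 9.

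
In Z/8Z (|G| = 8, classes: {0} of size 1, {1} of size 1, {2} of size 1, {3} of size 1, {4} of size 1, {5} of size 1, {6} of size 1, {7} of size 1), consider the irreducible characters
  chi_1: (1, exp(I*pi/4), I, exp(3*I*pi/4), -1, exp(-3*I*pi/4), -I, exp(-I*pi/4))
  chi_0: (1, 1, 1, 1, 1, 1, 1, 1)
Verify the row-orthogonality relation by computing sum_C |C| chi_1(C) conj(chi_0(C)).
Sum = 0; so <chi_1, chi_0> = 0 (distinct irreducibles are orthogonal).

Why: Compute term by term over conjugacy classes (|C| * chi_1(C) * conj(chi_0(C))):
  1*(1)*conj(1) + 1*(exp(I*pi/4))*conj(1) + 1*(I)*conj(1) + 1*(exp(3*I*pi/4))*conj(1) + 1*(-1)*conj(1) + 1*(exp(-3*I*pi/4))*conj(1) + 1*(-I)*conj(1) + 1*(exp(-I*pi/4))*conj(1)
  = (1) + (exp(I*pi/4)) + (I) + (exp(3*I*pi/4)) + (-1) + (exp(-3*I*pi/4)) + (-I) + (exp(-I*pi/4))
  = 0.
(Exp terms are combined using exp(i*s)*conj(exp(i*t)) = exp(i*(s-t)), and sums of them are collapsed using the identity that for every m > 1 the m distinct m-th roots of unity sum to 0, e.g. 1 + exp(2*I*pi/3) + exp(-2*I*pi/3) = 0.)
Dividing by |G| = 8 gives 0/8 = 0, matching the row-orthogonality relation <chi_1, chi_0> = [chi_1 = chi_0].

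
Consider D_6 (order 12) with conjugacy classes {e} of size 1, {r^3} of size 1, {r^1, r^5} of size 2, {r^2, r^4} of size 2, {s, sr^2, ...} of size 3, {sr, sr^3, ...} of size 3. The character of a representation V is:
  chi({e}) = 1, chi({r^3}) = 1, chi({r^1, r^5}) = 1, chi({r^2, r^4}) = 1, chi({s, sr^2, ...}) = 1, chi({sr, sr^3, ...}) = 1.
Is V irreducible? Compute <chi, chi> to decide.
Irreducible: <chi, chi> = 1.

Reasoning: <chi, chi> = (1/|G|) sum_C |C| * |chi(C)|^2 = (1/12)[1*|1|^2 + 1*|1|^2 + 2*|1|^2 + 2*|1|^2 + 3*|1|^2 + 3*|1|^2]
  = (1/12)[(1) + (1) + (2) + (2) + (3) + (3)] = 12/12 = 1.
A character is irreducible iff <chi, chi> = 1, so this representation is irreducible.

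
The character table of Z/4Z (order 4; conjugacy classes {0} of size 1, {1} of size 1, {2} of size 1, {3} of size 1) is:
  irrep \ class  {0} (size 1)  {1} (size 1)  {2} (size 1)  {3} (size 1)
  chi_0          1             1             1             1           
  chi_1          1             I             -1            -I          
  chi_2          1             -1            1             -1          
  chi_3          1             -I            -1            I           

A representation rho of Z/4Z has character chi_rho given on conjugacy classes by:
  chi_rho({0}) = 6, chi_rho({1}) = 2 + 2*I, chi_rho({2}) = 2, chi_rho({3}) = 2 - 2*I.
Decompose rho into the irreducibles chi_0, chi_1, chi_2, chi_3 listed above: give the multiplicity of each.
Multiplicities: chi_0: 3, chi_1: 2, chi_2: 1, chi_3: 0.

Proof sketch: Use <chi_rho, chi> = (1/|G|) sum_C |C| * chi_rho(C) * conj(chi(C)) with |G| = 4 for each irreducible chi in the table:
  <chi_rho, chi_0> = (1/4)[1*(6)*conj(1) + 1*(2 + 2*I)*conj(1) + 1*(2)*conj(1) + 1*(2 - 2*I)*conj(1)]
      = (1/4)[(6) + (2 + 2*I) + (2) + (2 - 2*I)] = 12/4 = 3
  <chi_rho, chi_1> = (1/4)[1*(6)*conj(1) + 1*(2 + 2*I)*conj(I) + 1*(2)*conj(-1) + 1*(2 - 2*I)*conj(-I)]
      = (1/4)[(6) + (2 - 2*I) + (-2) + (2 + 2*I)] = 8/4 = 2
  <chi_rho, chi_2> = (1/4)[1*(6)*conj(1) + 1*(2 + 2*I)*conj(-1) + 1*(2)*conj(1) + 1*(2 - 2*I)*conj(-1)]
      = (1/4)[(6) + (-2 - 2*I) + (2) + (-2 + 2*I)] = 4/4 = 1
  <chi_rho, chi_3> = (1/4)[1*(6)*conj(1) + 1*(2 + 2*I)*conj(-I) + 1*(2)*conj(-1) + 1*(2 - 2*I)*conj(I)]
      = (1/4)[(6) + (-2 + 2*I) + (-2) + (-2 - 2*I)] = 0/4 = 0
(Exp terms are combined using exp(i*s)*conj(exp(i*t)) = exp(i*(s-t)), and sums of them are collapsed using the identity that for every m > 1 the m distinct m-th roots of unity sum to 0, e.g. 1 + exp(2*I*pi/3) + exp(-2*I*pi/3) = 0.)
Dimension check: dim(rho) = sum (mult * dim) = 3*1 + 2*1 + 1*1 + 0*1 = 6 = chi_rho(e) = 6.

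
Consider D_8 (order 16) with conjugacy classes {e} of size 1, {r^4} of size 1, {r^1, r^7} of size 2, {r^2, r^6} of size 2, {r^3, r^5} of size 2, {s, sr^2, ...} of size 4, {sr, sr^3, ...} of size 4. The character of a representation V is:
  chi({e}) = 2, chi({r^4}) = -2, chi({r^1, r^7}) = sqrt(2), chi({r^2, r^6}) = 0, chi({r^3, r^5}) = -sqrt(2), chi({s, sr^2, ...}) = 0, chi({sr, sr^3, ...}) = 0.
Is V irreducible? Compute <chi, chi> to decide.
Irreducible: <chi, chi> = 1.

Proof sketch: <chi, chi> = (1/|G|) sum_C |C| * |chi(C)|^2 = (1/16)[1*|2|^2 + 1*|-2|^2 + 2*|sqrt(2)|^2 + 2*|0|^2 + 2*|-sqrt(2)|^2 + 4*|0|^2 + 4*|0|^2]
  = (1/16)[(4) + (4) + (4) + (0) + (4) + (0) + (0)] = 16/16 = 1.
A character is irreducible iff <chi, chi> = 1, so this representation is irreducible.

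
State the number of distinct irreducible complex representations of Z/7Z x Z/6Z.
42

Working: The number of irreducible complex representations of a finite group equals its number of conjugacy classes. Z/7Z x Z/6Z is abelian of order 42, so every element is its own conjugacy class: 42 classes, so Z/7Z x Z/6Z (order 42) has exactly 42 irreducible complex representations.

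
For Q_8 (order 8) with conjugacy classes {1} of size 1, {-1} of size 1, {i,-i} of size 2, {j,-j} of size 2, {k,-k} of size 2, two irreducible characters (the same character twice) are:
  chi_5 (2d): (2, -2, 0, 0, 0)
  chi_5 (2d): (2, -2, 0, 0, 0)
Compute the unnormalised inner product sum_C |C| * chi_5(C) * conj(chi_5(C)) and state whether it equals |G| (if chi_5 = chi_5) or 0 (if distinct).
Sum = 8 = |G| = 8; so <chi_5, chi_5> = 1 (norm-1 confirms irreducibility).

Solution. Compute term by term over conjugacy classes (|C| * chi_5(C) * conj(chi_5(C))):
  1*(2)*conj(2) + 1*(-2)*conj(-2) + 2*(0)*conj(0) + 2*(0)*conj(0) + 2*(0)*conj(0)
  = (4) + (4) + (0) + (0) + (0)
  = 8.
Dividing by |G| = 8 gives 8/8 = 1, matching the row-orthogonality relation <chi_5, chi_5> = [chi_5 = chi_5].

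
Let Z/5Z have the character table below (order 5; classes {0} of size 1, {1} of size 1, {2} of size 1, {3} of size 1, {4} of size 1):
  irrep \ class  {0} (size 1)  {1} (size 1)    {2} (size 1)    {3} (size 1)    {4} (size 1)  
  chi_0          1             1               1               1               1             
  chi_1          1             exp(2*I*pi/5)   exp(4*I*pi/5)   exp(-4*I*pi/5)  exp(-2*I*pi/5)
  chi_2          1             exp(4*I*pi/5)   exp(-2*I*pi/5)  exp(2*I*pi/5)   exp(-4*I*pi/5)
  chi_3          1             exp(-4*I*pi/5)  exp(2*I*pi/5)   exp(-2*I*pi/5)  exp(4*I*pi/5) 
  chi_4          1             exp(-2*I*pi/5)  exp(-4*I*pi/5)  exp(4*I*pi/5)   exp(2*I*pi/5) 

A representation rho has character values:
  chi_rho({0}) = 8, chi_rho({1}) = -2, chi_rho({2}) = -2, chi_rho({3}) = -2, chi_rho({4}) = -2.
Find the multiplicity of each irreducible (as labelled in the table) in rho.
Multiplicities: chi_0: 0, chi_1: 2, chi_2: 2, chi_3: 2, chi_4: 2.

Use <chi_rho, chi> = (1/|G|) sum_C |C| * chi_rho(C) * conj(chi(C)) with |G| = 5 for each irreducible chi in the table:
  <chi_rho, chi_0> = (1/5)[1*(8)*conj(1) + 1*(-2)*conj(1) + 1*(-2)*conj(1) + 1*(-2)*conj(1) + 1*(-2)*conj(1)]
      = (1/5)[(8) + (-2) + (-2) + (-2) + (-2)] = 0/5 = 0
  <chi_rho, chi_1> = (1/5)[1*(8)*conj(1) + 1*(-2)*conj(exp(2*I*pi/5)) + 1*(-2)*conj(exp(4*I*pi/5)) + 1*(-2)*conj(exp(-4*I*pi/5)) + 1*(-2)*conj(exp(-2*I*pi/5))]
      = (1/5)[(8) + (2 + 2*exp(-4*I*pi/5) + 2*exp(4*I*pi/5) + 2*exp(2*I*pi/5)) + (2 + 2*exp(-2*I*pi/5) + 2*exp(4*I*pi/5) + 2*exp(2*I*pi/5)) + (2 + 2*exp(-2*I*pi/5) + 2*exp(-4*I*pi/5) + 2*exp(2*I*pi/5)) + (2 + 2*exp(-2*I*pi/5) + 2*exp(-4*I*pi/5) + 2*exp(4*I*pi/5))] = 10/5 = 2
  <chi_rho, chi_2> = (1/5)[1*(8)*conj(1) + 1*(-2)*conj(exp(4*I*pi/5)) + 1*(-2)*conj(exp(-2*I*pi/5)) + 1*(-2)*conj(exp(2*I*pi/5)) + 1*(-2)*conj(exp(-4*I*pi/5))]
      = (1/5)[(8) + (2 + 2*exp(-2*I*pi/5) + 2*exp(4*I*pi/5) + 2*exp(2*I*pi/5)) + (2 + 2*exp(-2*I*pi/5) + 2*exp(-4*I*pi/5) + 2*exp(4*I*pi/5)) + (2 + 2*exp(-4*I*pi/5) + 2*exp(4*I*pi/5) + 2*exp(2*I*pi/5)) + (2 + 2*exp(-2*I*pi/5) + 2*exp(-4*I*pi/5) + 2*exp(2*I*pi/5))] = 10/5 = 2
  <chi_rho, chi_3> = (1/5)[1*(8)*conj(1) + 1*(-2)*conj(exp(-4*I*pi/5)) + 1*(-2)*conj(exp(2*I*pi/5)) + 1*(-2)*conj(exp(-2*I*pi/5)) + 1*(-2)*conj(exp(4*I*pi/5))]
      = (1/5)[(8) + (2 + 2*exp(-2*I*pi/5) + 2*exp(-4*I*pi/5) + 2*exp(2*I*pi/5)) + (2 + 2*exp(-4*I*pi/5) + 2*exp(4*I*pi/5) + 2*exp(2*I*pi/5)) + (2 + 2*exp(-2*I*pi/5) + 2*exp(-4*I*pi/5) + 2*exp(4*I*pi/5)) + (2 + 2*exp(-2*I*pi/5) + 2*exp(4*I*pi/5) + 2*exp(2*I*pi/5))] = 10/5 = 2
  <chi_rho, chi_4> = (1/5)[1*(8)*conj(1) + 1*(-2)*conj(exp(-2*I*pi/5)) + 1*(-2)*conj(exp(-4*I*pi/5)) + 1*(-2)*conj(exp(4*I*pi/5)) + 1*(-2)*conj(exp(2*I*pi/5))]
      = (1/5)[(8) + (2 + 2*exp(-2*I*pi/5) + 2*exp(-4*I*pi/5) + 2*exp(4*I*pi/5)) + (2 + 2*exp(-2*I*pi/5) + 2*exp(-4*I*pi/5) + 2*exp(2*I*pi/5)) + (2 + 2*exp(-2*I*pi/5) + 2*exp(4*I*pi/5) + 2*exp(2*I*pi/5)) + (2 + 2*exp(-4*I*pi/5) + 2*exp(4*I*pi/5) + 2*exp(2*I*pi/5))] = 10/5 = 2
(Exp terms are combined using exp(i*s)*conj(exp(i*t)) = exp(i*(s-t)), and sums of them are collapsed using the identity that for every m > 1 the m distinct m-th roots of unity sum to 0, e.g. 1 + exp(2*I*pi/3) + exp(-2*I*pi/3) = 0.)
Dimension check: dim(rho) = sum (mult * dim) = 0*1 + 2*1 + 2*1 + 2*1 + 2*1 = 8 = chi_rho(e) = 8.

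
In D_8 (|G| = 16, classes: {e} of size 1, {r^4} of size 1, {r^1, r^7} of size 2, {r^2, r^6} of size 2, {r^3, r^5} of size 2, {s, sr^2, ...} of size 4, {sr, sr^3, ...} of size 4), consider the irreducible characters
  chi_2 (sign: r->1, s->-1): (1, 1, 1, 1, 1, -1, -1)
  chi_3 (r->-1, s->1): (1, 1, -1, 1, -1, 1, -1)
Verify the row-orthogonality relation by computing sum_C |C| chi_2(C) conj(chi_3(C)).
Sum = 0; so <chi_2, chi_3> = 0 (distinct irreducibles are orthogonal).

Derivation: Compute term by term over conjugacy classes (|C| * chi_2(C) * conj(chi_3(C))):
  1*(1)*conj(1) + 1*(1)*conj(1) + 2*(1)*conj(-1) + 2*(1)*conj(1) + 2*(1)*conj(-1) + 4*(-1)*conj(1) + 4*(-1)*conj(-1)
  = (1) + (1) + (-2) + (2) + (-2) + (-4) + (4)
  = 0.
Dividing by |G| = 16 gives 0/16 = 0, matching the row-orthogonality relation <chi_2, chi_3> = [chi_2 = chi_3].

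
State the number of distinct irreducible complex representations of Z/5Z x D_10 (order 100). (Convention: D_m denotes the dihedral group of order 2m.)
40

Explanation: The number of irreducible complex representations of a finite group equals its number of conjugacy classes. For a direct product, #classes(G x H) = #classes(G) * #classes(H). Z/5Z has 5 classes (abelian), D_10 has 8 classes, so 5 * 8 = 40, so Z/5Z x D_10 (order 100) has exactly 40 irreducible complex representations.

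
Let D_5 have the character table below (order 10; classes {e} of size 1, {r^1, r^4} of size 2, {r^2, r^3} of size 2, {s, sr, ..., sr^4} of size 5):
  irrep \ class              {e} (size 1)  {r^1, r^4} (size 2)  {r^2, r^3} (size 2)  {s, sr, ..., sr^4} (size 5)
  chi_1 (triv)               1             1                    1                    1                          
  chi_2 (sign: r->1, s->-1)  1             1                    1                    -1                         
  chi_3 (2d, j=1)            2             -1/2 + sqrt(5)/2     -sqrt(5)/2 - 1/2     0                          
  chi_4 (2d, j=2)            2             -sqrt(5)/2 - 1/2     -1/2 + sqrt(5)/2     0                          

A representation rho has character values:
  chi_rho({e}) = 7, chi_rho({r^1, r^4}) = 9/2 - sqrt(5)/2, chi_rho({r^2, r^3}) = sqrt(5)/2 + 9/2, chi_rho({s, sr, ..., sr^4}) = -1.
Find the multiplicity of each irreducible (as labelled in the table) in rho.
Multiplicities: chi_1: 2, chi_2: 3, chi_3: 0, chi_4: 1.

Use <chi_rho, chi> = (1/|G|) sum_C |C| * chi_rho(C) * conj(chi(C)) with |G| = 10 for each irreducible chi in the table:
  <chi_rho, chi_1> = (1/10)[1*(7)*conj(1) + 2*(9/2 - sqrt(5)/2)*conj(1) + 2*(sqrt(5)/2 + 9/2)*conj(1) + 5*(-1)*conj(1)]
      = (1/10)[(7) + (9 - sqrt(5)) + (sqrt(5) + 9) + (-5)] = 20/10 = 2
  <chi_rho, chi_2> = (1/10)[1*(7)*conj(1) + 2*(9/2 - sqrt(5)/2)*conj(1) + 2*(sqrt(5)/2 + 9/2)*conj(1) + 5*(-1)*conj(-1)]
      = (1/10)[(7) + (9 - sqrt(5)) + (sqrt(5) + 9) + (5)] = 30/10 = 3
  <chi_rho, chi_3> = (1/10)[1*(7)*conj(2) + 2*(9/2 - sqrt(5)/2)*conj(-1/2 + sqrt(5)/2) + 2*(sqrt(5)/2 + 9/2)*conj(-sqrt(5)/2 - 1/2) + 5*(-1)*conj(0)]
      = (1/10)[(14) + (-7 + 5*sqrt(5)) + (-5*sqrt(5) - 7) + (0)] = 0/10 = 0
  <chi_rho, chi_4> = (1/10)[1*(7)*conj(2) + 2*(9/2 - sqrt(5)/2)*conj(-sqrt(5)/2 - 1/2) + 2*(sqrt(5)/2 + 9/2)*conj(-1/2 + sqrt(5)/2) + 5*(-1)*conj(0)]
      = (1/10)[(14) + (-4*sqrt(5) - 2) + (-2 + 4*sqrt(5)) + (0)] = 10/10 = 1
Dimension check: dim(rho) = sum (mult * dim) = 2*1 + 3*1 + 0*2 + 1*2 = 7 = chi_rho(e) = 7.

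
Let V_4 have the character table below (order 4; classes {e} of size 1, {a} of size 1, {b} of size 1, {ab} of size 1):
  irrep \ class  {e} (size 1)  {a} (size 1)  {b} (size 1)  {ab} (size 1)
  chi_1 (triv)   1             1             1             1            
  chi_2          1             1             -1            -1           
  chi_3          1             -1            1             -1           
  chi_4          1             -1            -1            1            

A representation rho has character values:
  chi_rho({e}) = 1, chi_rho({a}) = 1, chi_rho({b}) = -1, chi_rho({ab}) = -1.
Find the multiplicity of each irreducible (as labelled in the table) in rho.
Multiplicities: chi_1: 0, chi_2: 1, chi_3: 0, chi_4: 0.

Working: Use <chi_rho, chi> = (1/|G|) sum_C |C| * chi_rho(C) * conj(chi(C)) with |G| = 4 for each irreducible chi in the table:
  <chi_rho, chi_1> = (1/4)[1*(1)*conj(1) + 1*(1)*conj(1) + 1*(-1)*conj(1) + 1*(-1)*conj(1)]
      = (1/4)[(1) + (1) + (-1) + (-1)] = 0/4 = 0
  <chi_rho, chi_2> = (1/4)[1*(1)*conj(1) + 1*(1)*conj(1) + 1*(-1)*conj(-1) + 1*(-1)*conj(-1)]
      = (1/4)[(1) + (1) + (1) + (1)] = 4/4 = 1
  <chi_rho, chi_3> = (1/4)[1*(1)*conj(1) + 1*(1)*conj(-1) + 1*(-1)*conj(1) + 1*(-1)*conj(-1)]
      = (1/4)[(1) + (-1) + (-1) + (1)] = 0/4 = 0
  <chi_rho, chi_4> = (1/4)[1*(1)*conj(1) + 1*(1)*conj(-1) + 1*(-1)*conj(-1) + 1*(-1)*conj(1)]
      = (1/4)[(1) + (-1) + (1) + (-1)] = 0/4 = 0
Dimension check: dim(rho) = sum (mult * dim) = 0*1 + 1*1 + 0*1 + 0*1 = 1 = chi_rho(e) = 1.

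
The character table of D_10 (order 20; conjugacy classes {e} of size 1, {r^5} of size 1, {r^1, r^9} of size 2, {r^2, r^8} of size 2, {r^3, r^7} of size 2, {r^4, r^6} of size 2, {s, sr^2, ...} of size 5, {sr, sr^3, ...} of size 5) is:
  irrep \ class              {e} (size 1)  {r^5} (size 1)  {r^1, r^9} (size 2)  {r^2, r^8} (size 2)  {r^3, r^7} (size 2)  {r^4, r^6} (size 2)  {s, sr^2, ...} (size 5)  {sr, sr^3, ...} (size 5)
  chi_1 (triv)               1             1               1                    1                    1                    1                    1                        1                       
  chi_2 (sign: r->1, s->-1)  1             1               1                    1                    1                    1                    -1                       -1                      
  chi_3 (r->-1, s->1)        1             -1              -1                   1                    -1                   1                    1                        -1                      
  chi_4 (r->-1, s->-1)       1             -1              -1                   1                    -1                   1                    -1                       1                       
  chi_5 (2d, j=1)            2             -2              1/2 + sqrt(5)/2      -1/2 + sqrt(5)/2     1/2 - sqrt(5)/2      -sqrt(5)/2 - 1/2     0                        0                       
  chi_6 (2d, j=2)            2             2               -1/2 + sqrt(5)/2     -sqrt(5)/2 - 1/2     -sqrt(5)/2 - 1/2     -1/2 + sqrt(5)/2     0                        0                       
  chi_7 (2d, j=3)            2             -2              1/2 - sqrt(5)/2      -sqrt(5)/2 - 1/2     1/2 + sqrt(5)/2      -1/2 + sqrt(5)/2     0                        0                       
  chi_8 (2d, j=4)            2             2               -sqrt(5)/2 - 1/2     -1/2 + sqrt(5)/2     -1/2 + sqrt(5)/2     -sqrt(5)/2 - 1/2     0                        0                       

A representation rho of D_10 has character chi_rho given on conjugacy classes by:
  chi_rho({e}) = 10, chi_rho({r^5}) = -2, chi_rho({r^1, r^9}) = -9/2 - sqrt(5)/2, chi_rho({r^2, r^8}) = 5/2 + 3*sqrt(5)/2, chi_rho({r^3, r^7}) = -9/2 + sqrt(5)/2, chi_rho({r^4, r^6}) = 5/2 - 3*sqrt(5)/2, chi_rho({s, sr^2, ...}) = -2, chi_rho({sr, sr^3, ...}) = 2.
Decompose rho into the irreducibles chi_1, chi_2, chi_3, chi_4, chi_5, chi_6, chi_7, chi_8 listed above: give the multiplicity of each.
Multiplicities: chi_1: 0, chi_2: 0, chi_3: 1, chi_4: 3, chi_5: 1, chi_6: 0, chi_7: 0, chi_8: 2.

Solution. Use <chi_rho, chi> = (1/|G|) sum_C |C| * chi_rho(C) * conj(chi(C)) with |G| = 20 for each irreducible chi in the table:
  <chi_rho, chi_1> = (1/20)[1*(10)*conj(1) + 1*(-2)*conj(1) + 2*(-9/2 - sqrt(5)/2)*conj(1) + 2*(5/2 + 3*sqrt(5)/2)*conj(1) + 2*(-9/2 + sqrt(5)/2)*conj(1) + 2*(5/2 - 3*sqrt(5)/2)*conj(1) + 5*(-2)*conj(1) + 5*(2)*conj(1)]
      = (1/20)[(10) + (-2) + (-9 - sqrt(5)) + (5 + 3*sqrt(5)) + (-9 + sqrt(5)) + (5 - 3*sqrt(5)) + (-10) + (10)] = 0/20 = 0
  <chi_rho, chi_2> = (1/20)[1*(10)*conj(1) + 1*(-2)*conj(1) + 2*(-9/2 - sqrt(5)/2)*conj(1) + 2*(5/2 + 3*sqrt(5)/2)*conj(1) + 2*(-9/2 + sqrt(5)/2)*conj(1) + 2*(5/2 - 3*sqrt(5)/2)*conj(1) + 5*(-2)*conj(-1) + 5*(2)*conj(-1)]
      = (1/20)[(10) + (-2) + (-9 - sqrt(5)) + (5 + 3*sqrt(5)) + (-9 + sqrt(5)) + (5 - 3*sqrt(5)) + (10) + (-10)] = 0/20 = 0
  <chi_rho, chi_3> = (1/20)[1*(10)*conj(1) + 1*(-2)*conj(-1) + 2*(-9/2 - sqrt(5)/2)*conj(-1) + 2*(5/2 + 3*sqrt(5)/2)*conj(1) + 2*(-9/2 + sqrt(5)/2)*conj(-1) + 2*(5/2 - 3*sqrt(5)/2)*conj(1) + 5*(-2)*conj(1) + 5*(2)*conj(-1)]
      = (1/20)[(10) + (2) + (sqrt(5) + 9) + (5 + 3*sqrt(5)) + (9 - sqrt(5)) + (5 - 3*sqrt(5)) + (-10) + (-10)] = 20/20 = 1
  <chi_rho, chi_4> = (1/20)[1*(10)*conj(1) + 1*(-2)*conj(-1) + 2*(-9/2 - sqrt(5)/2)*conj(-1) + 2*(5/2 + 3*sqrt(5)/2)*conj(1) + 2*(-9/2 + sqrt(5)/2)*conj(-1) + 2*(5/2 - 3*sqrt(5)/2)*conj(1) + 5*(-2)*conj(-1) + 5*(2)*conj(1)]
      = (1/20)[(10) + (2) + (sqrt(5) + 9) + (5 + 3*sqrt(5)) + (9 - sqrt(5)) + (5 - 3*sqrt(5)) + (10) + (10)] = 60/20 = 3
  <chi_rho, chi_5> = (1/20)[1*(10)*conj(2) + 1*(-2)*conj(-2) + 2*(-9/2 - sqrt(5)/2)*conj(1/2 + sqrt(5)/2) + 2*(5/2 + 3*sqrt(5)/2)*conj(-1/2 + sqrt(5)/2) + 2*(-9/2 + sqrt(5)/2)*conj(1/2 - sqrt(5)/2) + 2*(5/2 - 3*sqrt(5)/2)*conj(-sqrt(5)/2 - 1/2) + 5*(-2)*conj(0) + 5*(2)*conj(0)]
      = (1/20)[(20) + (4) + (-5*sqrt(5) - 7) + (sqrt(5) + 5) + (-7 + 5*sqrt(5)) + (5 - sqrt(5)) + (0) + (0)] = 20/20 = 1
  <chi_rho, chi_6> = (1/20)[1*(10)*conj(2) + 1*(-2)*conj(2) + 2*(-9/2 - sqrt(5)/2)*conj(-1/2 + sqrt(5)/2) + 2*(5/2 + 3*sqrt(5)/2)*conj(-sqrt(5)/2 - 1/2) + 2*(-9/2 + sqrt(5)/2)*conj(-sqrt(5)/2 - 1/2) + 2*(5/2 - 3*sqrt(5)/2)*conj(-1/2 + sqrt(5)/2) + 5*(-2)*conj(0) + 5*(2)*conj(0)]
      = (1/20)[(20) + (-4) + (2 - 4*sqrt(5)) + (-10 - 4*sqrt(5)) + (2 + 4*sqrt(5)) + (-10 + 4*sqrt(5)) + (0) + (0)] = 0/20 = 0
  <chi_rho, chi_7> = (1/20)[1*(10)*conj(2) + 1*(-2)*conj(-2) + 2*(-9/2 - sqrt(5)/2)*conj(1/2 - sqrt(5)/2) + 2*(5/2 + 3*sqrt(5)/2)*conj(-sqrt(5)/2 - 1/2) + 2*(-9/2 + sqrt(5)/2)*conj(1/2 + sqrt(5)/2) + 2*(5/2 - 3*sqrt(5)/2)*conj(-1/2 + sqrt(5)/2) + 5*(-2)*conj(0) + 5*(2)*conj(0)]
      = (1/20)[(20) + (4) + (-2 + 4*sqrt(5)) + (-10 - 4*sqrt(5)) + (-4*sqrt(5) - 2) + (-10 + 4*sqrt(5)) + (0) + (0)] = 0/20 = 0
  <chi_rho, chi_8> = (1/20)[1*(10)*conj(2) + 1*(-2)*conj(2) + 2*(-9/2 - sqrt(5)/2)*conj(-sqrt(5)/2 - 1/2) + 2*(5/2 + 3*sqrt(5)/2)*conj(-1/2 + sqrt(5)/2) + 2*(-9/2 + sqrt(5)/2)*conj(-1/2 + sqrt(5)/2) + 2*(5/2 - 3*sqrt(5)/2)*conj(-sqrt(5)/2 - 1/2) + 5*(-2)*conj(0) + 5*(2)*conj(0)]
      = (1/20)[(20) + (-4) + (7 + 5*sqrt(5)) + (sqrt(5) + 5) + (7 - 5*sqrt(5)) + (5 - sqrt(5)) + (0) + (0)] = 40/20 = 2
Dimension check: dim(rho) = sum (mult * dim) = 0*1 + 0*1 + 1*1 + 3*1 + 1*2 + 0*2 + 0*2 + 2*2 = 10 = chi_rho(e) = 10.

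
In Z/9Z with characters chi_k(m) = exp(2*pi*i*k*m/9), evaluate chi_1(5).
chi_1(5) = zeta_9^5 = exp(-8*I*pi/9)

chi_1(5) = zeta_9^(1*5) = zeta_9^5. Since zeta_9^9 = 1, this equals zeta_9^5 = exp(2*pi*i*5/9) = exp(-8*I*pi/9).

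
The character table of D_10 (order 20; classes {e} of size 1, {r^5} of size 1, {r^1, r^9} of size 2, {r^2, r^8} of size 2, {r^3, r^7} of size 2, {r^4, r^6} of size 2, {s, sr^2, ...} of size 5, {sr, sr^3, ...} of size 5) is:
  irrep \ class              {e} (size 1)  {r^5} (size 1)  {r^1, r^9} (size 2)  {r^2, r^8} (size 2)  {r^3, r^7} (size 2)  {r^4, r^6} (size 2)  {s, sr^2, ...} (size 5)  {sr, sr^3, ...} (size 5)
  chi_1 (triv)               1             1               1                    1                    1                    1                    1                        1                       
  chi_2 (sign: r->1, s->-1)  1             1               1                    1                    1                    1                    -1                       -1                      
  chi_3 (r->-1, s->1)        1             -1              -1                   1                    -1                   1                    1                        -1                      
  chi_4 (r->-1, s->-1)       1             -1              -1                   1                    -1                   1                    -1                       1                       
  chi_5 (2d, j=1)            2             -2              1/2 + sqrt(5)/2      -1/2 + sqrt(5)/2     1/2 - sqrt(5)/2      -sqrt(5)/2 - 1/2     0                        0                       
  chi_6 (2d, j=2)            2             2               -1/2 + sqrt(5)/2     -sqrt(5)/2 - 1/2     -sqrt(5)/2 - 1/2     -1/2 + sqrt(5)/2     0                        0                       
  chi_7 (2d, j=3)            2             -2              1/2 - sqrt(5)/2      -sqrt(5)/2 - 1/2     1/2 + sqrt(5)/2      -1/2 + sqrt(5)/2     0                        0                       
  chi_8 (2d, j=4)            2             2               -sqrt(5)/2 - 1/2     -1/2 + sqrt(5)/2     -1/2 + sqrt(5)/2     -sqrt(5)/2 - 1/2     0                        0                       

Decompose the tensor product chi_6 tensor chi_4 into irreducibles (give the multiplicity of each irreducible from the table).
chi_6 tensor chi_4 = chi_7 (all other irreducibles have multiplicity 0).

The character of a tensor product is the pointwise product (chi_6 * chi_4)(C) = chi_6(C) * chi_4(C):
  {e}: (2)*(1), {r^5}: (2)*(-1), {r^1, r^9}: (-1/2 + sqrt(5)/2)*(-1), {r^2, r^8}: (-sqrt(5)/2 - 1/2)*(1), {r^3, r^7}: (-sqrt(5)/2 - 1/2)*(-1), {r^4, r^6}: (-1/2 + sqrt(5)/2)*(1), {s, sr^2, ...}: (0)*(-1), {sr, sr^3, ...}: (0)*(1)
so (chi_6 * chi_4) takes values
  {e} -> 2, {r^5} -> -2, {r^1, r^9} -> 1/2 - sqrt(5)/2, {r^2, r^8} -> -sqrt(5)/2 - 1/2, {r^3, r^7} -> 1/2 + sqrt(5)/2, {r^4, r^6} -> -1/2 + sqrt(5)/2, {s, sr^2, ...} -> 0, {sr, sr^3, ...} -> 0.
Now take the inner product of this character with each irreducible chi from the table, <chi_6*chi_4, chi> = (1/20) sum_C |C| (chi_6*chi_4)(C) conj(chi(C)):
  <chi_6*chi_4, chi_1> = (1/20)[1*(2)*conj(1) + 1*(-2)*conj(1) + 2*(1/2 - sqrt(5)/2)*conj(1) + 2*(-sqrt(5)/2 - 1/2)*conj(1) + 2*(1/2 + sqrt(5)/2)*conj(1) + 2*(-1/2 + sqrt(5)/2)*conj(1) + 5*(0)*conj(1) + 5*(0)*conj(1)]
      = (1/20)[(2) + (-2) + (1 - sqrt(5)) + (-sqrt(5) - 1) + (1 + sqrt(5)) + (-1 + sqrt(5)) + (0) + (0)] = 0/20 = 0
  <chi_6*chi_4, chi_2> = (1/20)[1*(2)*conj(1) + 1*(-2)*conj(1) + 2*(1/2 - sqrt(5)/2)*conj(1) + 2*(-sqrt(5)/2 - 1/2)*conj(1) + 2*(1/2 + sqrt(5)/2)*conj(1) + 2*(-1/2 + sqrt(5)/2)*conj(1) + 5*(0)*conj(-1) + 5*(0)*conj(-1)]
      = (1/20)[(2) + (-2) + (1 - sqrt(5)) + (-sqrt(5) - 1) + (1 + sqrt(5)) + (-1 + sqrt(5)) + (0) + (0)] = 0/20 = 0
  <chi_6*chi_4, chi_3> = (1/20)[1*(2)*conj(1) + 1*(-2)*conj(-1) + 2*(1/2 - sqrt(5)/2)*conj(-1) + 2*(-sqrt(5)/2 - 1/2)*conj(1) + 2*(1/2 + sqrt(5)/2)*conj(-1) + 2*(-1/2 + sqrt(5)/2)*conj(1) + 5*(0)*conj(1) + 5*(0)*conj(-1)]
      = (1/20)[(2) + (2) + (-1 + sqrt(5)) + (-sqrt(5) - 1) + (-sqrt(5) - 1) + (-1 + sqrt(5)) + (0) + (0)] = 0/20 = 0
  <chi_6*chi_4, chi_4> = (1/20)[1*(2)*conj(1) + 1*(-2)*conj(-1) + 2*(1/2 - sqrt(5)/2)*conj(-1) + 2*(-sqrt(5)/2 - 1/2)*conj(1) + 2*(1/2 + sqrt(5)/2)*conj(-1) + 2*(-1/2 + sqrt(5)/2)*conj(1) + 5*(0)*conj(-1) + 5*(0)*conj(1)]
      = (1/20)[(2) + (2) + (-1 + sqrt(5)) + (-sqrt(5) - 1) + (-sqrt(5) - 1) + (-1 + sqrt(5)) + (0) + (0)] = 0/20 = 0
  <chi_6*chi_4, chi_5> = (1/20)[1*(2)*conj(2) + 1*(-2)*conj(-2) + 2*(1/2 - sqrt(5)/2)*conj(1/2 + sqrt(5)/2) + 2*(-sqrt(5)/2 - 1/2)*conj(-1/2 + sqrt(5)/2) + 2*(1/2 + sqrt(5)/2)*conj(1/2 - sqrt(5)/2) + 2*(-1/2 + sqrt(5)/2)*conj(-sqrt(5)/2 - 1/2) + 5*(0)*conj(0) + 5*(0)*conj(0)]
      = (1/20)[(4) + (4) + (-2) + (-2) + (-2) + (-2) + (0) + (0)] = 0/20 = 0
  <chi_6*chi_4, chi_6> = (1/20)[1*(2)*conj(2) + 1*(-2)*conj(2) + 2*(1/2 - sqrt(5)/2)*conj(-1/2 + sqrt(5)/2) + 2*(-sqrt(5)/2 - 1/2)*conj(-sqrt(5)/2 - 1/2) + 2*(1/2 + sqrt(5)/2)*conj(-sqrt(5)/2 - 1/2) + 2*(-1/2 + sqrt(5)/2)*conj(-1/2 + sqrt(5)/2) + 5*(0)*conj(0) + 5*(0)*conj(0)]
      = (1/20)[(4) + (-4) + (-3 + sqrt(5)) + (sqrt(5) + 3) + (-3 - sqrt(5)) + (3 - sqrt(5)) + (0) + (0)] = 0/20 = 0
  <chi_6*chi_4, chi_7> = (1/20)[1*(2)*conj(2) + 1*(-2)*conj(-2) + 2*(1/2 - sqrt(5)/2)*conj(1/2 - sqrt(5)/2) + 2*(-sqrt(5)/2 - 1/2)*conj(-sqrt(5)/2 - 1/2) + 2*(1/2 + sqrt(5)/2)*conj(1/2 + sqrt(5)/2) + 2*(-1/2 + sqrt(5)/2)*conj(-1/2 + sqrt(5)/2) + 5*(0)*conj(0) + 5*(0)*conj(0)]
      = (1/20)[(4) + (4) + (3 - sqrt(5)) + (sqrt(5) + 3) + (sqrt(5) + 3) + (3 - sqrt(5)) + (0) + (0)] = 20/20 = 1
  <chi_6*chi_4, chi_8> = (1/20)[1*(2)*conj(2) + 1*(-2)*conj(2) + 2*(1/2 - sqrt(5)/2)*conj(-sqrt(5)/2 - 1/2) + 2*(-sqrt(5)/2 - 1/2)*conj(-1/2 + sqrt(5)/2) + 2*(1/2 + sqrt(5)/2)*conj(-1/2 + sqrt(5)/2) + 2*(-1/2 + sqrt(5)/2)*conj(-sqrt(5)/2 - 1/2) + 5*(0)*conj(0) + 5*(0)*conj(0)]
      = (1/20)[(4) + (-4) + (2) + (-2) + (2) + (-2) + (0) + (0)] = 0/20 = 0
Hence the multiplicities are chi_7: 1. Dimension check: dim(chi_6)*dim(chi_4) = 2*1 = 2 and sum (mult * dim) = 1*2 = 2.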